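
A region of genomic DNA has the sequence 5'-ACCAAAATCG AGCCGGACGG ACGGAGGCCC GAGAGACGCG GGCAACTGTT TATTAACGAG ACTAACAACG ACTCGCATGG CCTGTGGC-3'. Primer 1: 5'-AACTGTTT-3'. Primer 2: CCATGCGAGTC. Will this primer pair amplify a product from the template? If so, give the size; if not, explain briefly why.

Primer 1 (AACTGTTT) matches the top strand at positions 44–51; it acts as a forward primer.
Primer 2's reverse complement is GACTCGCATGG, matching the top strand at positions 70–80; it acts as a reverse primer.
The 3' ends face each other across positions 44–80, giving a 37 bp product.

Yes — a 37 bp product.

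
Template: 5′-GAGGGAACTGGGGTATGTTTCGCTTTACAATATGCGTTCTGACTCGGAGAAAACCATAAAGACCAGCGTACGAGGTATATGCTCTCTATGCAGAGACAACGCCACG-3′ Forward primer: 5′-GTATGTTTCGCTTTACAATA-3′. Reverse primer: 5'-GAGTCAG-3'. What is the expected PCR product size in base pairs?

The forward primer matches the template at positions 13–32.
Taking the reverse complement of GAGTCAG gives CTGACTC, found at positions 39–45 on the template; the primer anneals here to the top strand with its 3' end pointing upstream.
The product runs from position 13 to position 45, so its length is 45 − 13 + 1 = 33 bp.

33 bp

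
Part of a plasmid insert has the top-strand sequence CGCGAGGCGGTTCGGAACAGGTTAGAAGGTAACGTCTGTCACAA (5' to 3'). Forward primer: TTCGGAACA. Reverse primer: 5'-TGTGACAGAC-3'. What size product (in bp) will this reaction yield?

33 bp

Scanning the template, TTCGGAACA occurs at positions 11–19; this primer anneals to the bottom strand there with its 3' end pointing downstream.
Taking the reverse complement of TGTGACAGAC gives GTCTGTCACA, found at positions 34–43 on the template; the primer anneals here to the top strand with its 3' end pointing upstream.
The product runs from position 11 to position 43, so its length is 43 − 11 + 1 = 33 bp.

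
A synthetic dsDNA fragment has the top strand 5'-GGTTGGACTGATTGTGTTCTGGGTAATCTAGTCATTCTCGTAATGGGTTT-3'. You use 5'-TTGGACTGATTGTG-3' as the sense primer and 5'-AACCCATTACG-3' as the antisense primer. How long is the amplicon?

The forward primer matches the template at positions 3–16.
Taking the reverse complement of AACCCATTACG gives CGTAATGGGTT, found at positions 39–49 on the template; the primer anneals here to the top strand with its 3' end pointing upstream.
The product runs from position 3 to position 49, so its length is 49 − 3 + 1 = 47 bp.

47 bp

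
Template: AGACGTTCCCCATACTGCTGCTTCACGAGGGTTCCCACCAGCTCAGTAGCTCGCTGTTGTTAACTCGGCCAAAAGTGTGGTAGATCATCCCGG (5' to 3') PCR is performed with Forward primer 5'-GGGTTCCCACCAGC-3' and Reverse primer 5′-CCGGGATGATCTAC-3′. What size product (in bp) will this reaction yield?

The forward primer matches the template at positions 29–42.
Taking the reverse complement of CCGGGATGATCTAC gives GTAGATCATCCCGG, found at positions 80–93 on the template; the primer anneals here to the top strand with its 3' end pointing upstream.
The product runs from position 29 to position 93, so its length is 93 − 29 + 1 = 65 bp.

65 bp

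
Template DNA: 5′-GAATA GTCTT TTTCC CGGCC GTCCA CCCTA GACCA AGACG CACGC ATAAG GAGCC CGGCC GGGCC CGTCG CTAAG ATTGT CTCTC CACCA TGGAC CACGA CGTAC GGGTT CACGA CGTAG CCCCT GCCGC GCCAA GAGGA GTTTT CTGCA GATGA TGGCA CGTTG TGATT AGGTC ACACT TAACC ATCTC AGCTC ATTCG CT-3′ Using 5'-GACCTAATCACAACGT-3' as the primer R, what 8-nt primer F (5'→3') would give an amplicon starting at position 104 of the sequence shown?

The reverse primer's reverse complement ACGTTGTGATTAGGTC matches the template at positions 160–175; the product starts at position 104.
The forward primer is identical to the top strand over positions 104–111: ACGGGTTC.

5'-ACGGGTTC-3'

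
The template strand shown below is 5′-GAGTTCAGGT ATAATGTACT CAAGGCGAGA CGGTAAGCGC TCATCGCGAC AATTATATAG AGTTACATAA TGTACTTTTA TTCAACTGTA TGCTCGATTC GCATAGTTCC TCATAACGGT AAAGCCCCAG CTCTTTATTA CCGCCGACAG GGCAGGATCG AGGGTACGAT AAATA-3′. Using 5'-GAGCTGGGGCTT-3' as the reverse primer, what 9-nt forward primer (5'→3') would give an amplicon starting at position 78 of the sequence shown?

The reverse primer's reverse complement AAGCCCCAGCTC matches the template at positions 122–133; the product starts at position 78.
The forward primer is identical to the top strand over positions 78–86: TTATTCAAC.

5'-TTATTCAAC-3'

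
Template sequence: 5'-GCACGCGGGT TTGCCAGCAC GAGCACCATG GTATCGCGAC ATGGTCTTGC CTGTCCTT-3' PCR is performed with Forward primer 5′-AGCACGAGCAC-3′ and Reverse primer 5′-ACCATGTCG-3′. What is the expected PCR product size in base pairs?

30 bp

Scanning the template, AGCACGAGCAC occurs at positions 16–26; this primer anneals to the bottom strand there with its 3' end pointing downstream.
Taking the reverse complement of ACCATGTCG gives CGACATGGT, found at positions 37–45 on the template; the primer anneals here to the top strand with its 3' end pointing upstream.
Amplicon spans positions 16–45: 30 bp.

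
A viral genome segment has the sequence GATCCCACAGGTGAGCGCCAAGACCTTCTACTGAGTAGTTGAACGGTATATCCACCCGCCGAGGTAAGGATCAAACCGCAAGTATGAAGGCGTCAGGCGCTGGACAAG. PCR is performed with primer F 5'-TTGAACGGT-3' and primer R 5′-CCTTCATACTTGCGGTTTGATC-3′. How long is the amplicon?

52 bp

Scanning the template, TTGAACGGT occurs at positions 39–47; this primer anneals to the bottom strand there with its 3' end pointing downstream.
Taking the reverse complement of CCTTCATACTTGCGGTTTGATC gives GATCAAACCGCAAGTATGAAGG, found at positions 69–90 on the template; the primer anneals here to the top strand with its 3' end pointing upstream.
Product length = (reverse-primer end) − (forward-primer start) + 1 = 90 − 39 + 1 = 52 bp.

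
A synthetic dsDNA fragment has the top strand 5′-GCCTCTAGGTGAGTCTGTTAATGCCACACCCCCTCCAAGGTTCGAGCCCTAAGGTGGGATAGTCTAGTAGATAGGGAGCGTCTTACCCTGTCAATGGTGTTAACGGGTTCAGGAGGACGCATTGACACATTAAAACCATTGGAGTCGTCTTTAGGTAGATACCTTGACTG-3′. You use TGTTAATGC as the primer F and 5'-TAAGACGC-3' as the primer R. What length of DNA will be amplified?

70 bp

The forward primer matches the template at positions 16–24.
Taking the reverse complement of TAAGACGC gives GCGTCTTA, found at positions 78–85 on the template; the primer anneals here to the top strand with its 3' end pointing upstream.
Product length = (reverse-primer end) − (forward-primer start) + 1 = 85 − 16 + 1 = 70 bp.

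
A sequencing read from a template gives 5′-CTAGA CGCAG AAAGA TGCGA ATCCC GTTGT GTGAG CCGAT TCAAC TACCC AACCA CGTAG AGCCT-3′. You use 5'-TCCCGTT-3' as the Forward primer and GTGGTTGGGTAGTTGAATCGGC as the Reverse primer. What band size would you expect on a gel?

Scanning the template, TCCCGTT occurs at positions 22–28; this primer anneals to the bottom strand there with its 3' end pointing downstream.
Reverse complement of the reverse primer: GCCGATTCAACTACCCAACCAC. This occurs on the top strand at positions 35–56.
Product length = (reverse-primer end) − (forward-primer start) + 1 = 56 − 22 + 1 = 35 bp.

35 bp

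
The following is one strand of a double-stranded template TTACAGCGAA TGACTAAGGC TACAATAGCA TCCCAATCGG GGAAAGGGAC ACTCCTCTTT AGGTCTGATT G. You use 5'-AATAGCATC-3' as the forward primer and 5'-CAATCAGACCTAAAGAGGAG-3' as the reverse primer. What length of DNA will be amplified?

Forward primer AATAGCATC is found on the top strand at positions 24–32.
Reverse complement of the reverse primer: CTCCTCTTTAGGTCTGATTG. This occurs on the top strand at positions 52–71.
Amplicon spans positions 24–71: 48 bp.

48 bp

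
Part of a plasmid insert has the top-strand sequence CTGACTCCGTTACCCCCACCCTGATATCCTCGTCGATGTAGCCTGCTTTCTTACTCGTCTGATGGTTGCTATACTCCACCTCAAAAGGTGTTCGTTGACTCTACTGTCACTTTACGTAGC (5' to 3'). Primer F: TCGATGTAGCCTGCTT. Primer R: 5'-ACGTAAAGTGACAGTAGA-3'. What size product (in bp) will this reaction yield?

85 bp

Scanning the template, TCGATGTAGCCTGCTT occurs at positions 33–48; this primer anneals to the bottom strand there with its 3' end pointing downstream.
Taking the reverse complement of ACGTAAAGTGACAGTAGA gives TCTACTGTCACTTTACGT, found at positions 100–117 on the template; the primer anneals here to the top strand with its 3' end pointing upstream.
The product runs from position 33 to position 117, so its length is 117 − 33 + 1 = 85 bp.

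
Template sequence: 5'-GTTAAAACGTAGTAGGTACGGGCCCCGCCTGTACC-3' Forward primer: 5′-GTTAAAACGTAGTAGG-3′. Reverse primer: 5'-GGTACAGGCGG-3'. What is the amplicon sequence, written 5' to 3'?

5'-GTTAAAACGTAGTAGGTACGGGCCCCGCCTGTACC-3'

Scanning the template, GTTAAAACGTAGTAGG occurs at positions 1–16; this primer anneals to the bottom strand there with its 3' end pointing downstream.
The reverse primer's reverse complement is CCGCCTGTACC, which matches the template at positions 25–35.
The product is the template from position 1 through 35 (35 bp).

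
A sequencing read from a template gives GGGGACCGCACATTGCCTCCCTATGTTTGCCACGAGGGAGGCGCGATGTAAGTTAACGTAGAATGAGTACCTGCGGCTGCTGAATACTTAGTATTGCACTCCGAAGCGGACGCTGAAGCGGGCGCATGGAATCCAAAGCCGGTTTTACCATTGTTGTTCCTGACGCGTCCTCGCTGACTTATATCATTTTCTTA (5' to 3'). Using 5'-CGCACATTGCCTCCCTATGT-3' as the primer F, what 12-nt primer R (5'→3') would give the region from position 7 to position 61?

5'-CTACGTTAACTT-3'

The product's 3' end on the top strand is position 61.
The reverse primer anneals to the top strand over positions 50–61, i.e. to AAGTTAACGTAG.
Its sequence written 5'→3' is the reverse complement: CTACGTTAACTT.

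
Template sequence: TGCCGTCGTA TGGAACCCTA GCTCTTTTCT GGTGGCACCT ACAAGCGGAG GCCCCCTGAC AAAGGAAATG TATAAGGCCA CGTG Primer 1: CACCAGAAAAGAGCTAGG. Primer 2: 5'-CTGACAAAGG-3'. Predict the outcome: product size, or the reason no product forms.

No product — the primers' 3' ends point away from each other.

Primer 1 (CACCAGAAAAGAGCTAGG) has reverse complement CCTAGCTCTTTTCTGGTG, which matches the top strand at positions 17–34; primer 1 anneals to the top strand there with its 3' end pointing upstream toward position 17.
Primer 2 (CTGACAAAGG) matches the top strand directly at positions 56–65; it anneals to the bottom strand with its 3' end pointing downstream toward position 65.
The 3' ends diverge (primer 1 extends toward position 1, primer 2 toward position 84), so the primers never converge on a shared product.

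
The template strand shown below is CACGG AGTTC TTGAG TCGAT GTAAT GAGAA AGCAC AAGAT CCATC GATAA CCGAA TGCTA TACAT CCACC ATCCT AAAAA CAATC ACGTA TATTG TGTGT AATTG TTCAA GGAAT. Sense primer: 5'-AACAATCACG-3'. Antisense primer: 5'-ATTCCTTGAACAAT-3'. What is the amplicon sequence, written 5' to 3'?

5'-AACAATCACGTATATTGTGTGTAATTGTTCAAGGAAT-3'

Forward primer AACAATCACG is found on the top strand at positions 79–88.
Reverse complement of the reverse primer: ATTGTTCAAGGAAT. This occurs on the top strand at positions 102–115.
The product is the template from position 79 through 115 (37 bp).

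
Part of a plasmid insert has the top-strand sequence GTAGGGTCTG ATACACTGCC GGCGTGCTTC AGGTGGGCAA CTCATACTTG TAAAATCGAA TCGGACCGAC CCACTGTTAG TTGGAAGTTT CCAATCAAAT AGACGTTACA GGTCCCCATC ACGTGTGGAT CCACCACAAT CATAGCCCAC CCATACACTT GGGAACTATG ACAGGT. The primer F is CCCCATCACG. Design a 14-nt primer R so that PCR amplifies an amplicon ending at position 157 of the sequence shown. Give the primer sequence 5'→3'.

The forward primer binds at positions 114–123; the product's 3' end on the top strand is position 157.
The reverse primer anneals to the top strand over positions 144–157, i.e. to AGCCCACCCATACA.
Its sequence written 5'→3' is the reverse complement: TGTATGGGTGGGCT.

5'-TGTATGGGTGGGCT-3'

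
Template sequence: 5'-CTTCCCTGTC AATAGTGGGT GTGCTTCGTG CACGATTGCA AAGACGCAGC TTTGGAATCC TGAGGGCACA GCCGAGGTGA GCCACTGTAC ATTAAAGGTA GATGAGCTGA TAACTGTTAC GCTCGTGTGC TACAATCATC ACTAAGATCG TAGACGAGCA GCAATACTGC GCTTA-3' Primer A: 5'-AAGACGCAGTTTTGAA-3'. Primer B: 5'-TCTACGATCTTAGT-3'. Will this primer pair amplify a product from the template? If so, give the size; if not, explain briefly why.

Primer A (AAGACGCAGTTTTGAA) does not match the top strand, and its reverse complement TTCAAAACTGCGTCTT does not match either.
With no annealing site for primer A, no amplification occurs.

No product — primer A has no binding site in the template.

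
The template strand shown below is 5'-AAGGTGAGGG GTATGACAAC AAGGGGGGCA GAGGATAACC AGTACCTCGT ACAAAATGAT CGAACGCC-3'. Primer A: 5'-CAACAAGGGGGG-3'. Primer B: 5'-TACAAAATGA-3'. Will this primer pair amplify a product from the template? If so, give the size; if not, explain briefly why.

No product — both primers anneal to the same strand and extend in the same direction.

Primer A (CAACAAGGGGGG) matches the top strand at positions 17–28 (3' end points downstream).
Primer B (TACAAAATGA) also matches the top strand directly, at positions 50–59 — its reverse complement TCATTTTGTA is not present.
Both primers anneal to the bottom strand with 3' ends pointing the same way, so neither can prime synthesis back toward the other.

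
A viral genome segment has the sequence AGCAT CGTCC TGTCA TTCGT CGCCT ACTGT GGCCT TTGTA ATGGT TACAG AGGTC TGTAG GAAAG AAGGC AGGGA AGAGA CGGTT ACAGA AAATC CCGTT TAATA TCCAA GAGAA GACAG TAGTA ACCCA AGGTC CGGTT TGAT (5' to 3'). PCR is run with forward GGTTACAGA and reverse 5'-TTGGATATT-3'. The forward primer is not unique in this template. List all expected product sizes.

68 bp, 29 bp

The forward primer GGTTACAGA matches the top strand at positions 43–51, 82–90.
The reverse primer's reverse complement is AATATCCAA, matching at positions 102–110.
Each forward site pairs with the reverse site to give a product ending at position 110: sizes 68, 29 bp.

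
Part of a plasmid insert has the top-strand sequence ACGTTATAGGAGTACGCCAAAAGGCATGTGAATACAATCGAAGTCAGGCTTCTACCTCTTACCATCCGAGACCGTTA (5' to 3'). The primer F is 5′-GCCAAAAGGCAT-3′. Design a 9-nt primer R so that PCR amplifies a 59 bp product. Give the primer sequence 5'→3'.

5'-CGGTCTCGG-3'

The forward primer binds at positions 16–27, so a 59 bp product ends at position 16 + 59 − 1 = 74.
The reverse primer anneals to the top strand over positions 66–74, i.e. to CCGAGACCG.
Its sequence written 5'→3' is the reverse complement: CGGTCTCGG.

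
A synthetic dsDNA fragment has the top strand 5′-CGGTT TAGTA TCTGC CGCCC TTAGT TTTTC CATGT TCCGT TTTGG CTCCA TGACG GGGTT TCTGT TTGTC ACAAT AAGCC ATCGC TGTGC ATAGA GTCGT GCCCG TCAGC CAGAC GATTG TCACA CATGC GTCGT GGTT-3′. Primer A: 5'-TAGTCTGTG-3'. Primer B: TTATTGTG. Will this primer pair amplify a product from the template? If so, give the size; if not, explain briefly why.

Primer A (TAGTCTGTG) does not match the top strand, and its reverse complement CACAGACTA does not match either.
With no annealing site for primer A, no amplification occurs.

No product — primer A has no binding site in the template.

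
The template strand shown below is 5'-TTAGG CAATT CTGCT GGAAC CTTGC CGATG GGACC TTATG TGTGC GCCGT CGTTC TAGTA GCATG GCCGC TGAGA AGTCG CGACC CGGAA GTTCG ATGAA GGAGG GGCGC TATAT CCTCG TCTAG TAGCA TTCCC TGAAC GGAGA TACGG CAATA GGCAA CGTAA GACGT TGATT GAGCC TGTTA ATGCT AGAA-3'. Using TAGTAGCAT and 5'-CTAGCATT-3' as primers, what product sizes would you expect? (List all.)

137 bp, 70 bp

The forward primer TAGTAGCAT matches the top strand at positions 56–64, 123–131.
The reverse primer's reverse complement is AATGCTAG, matching at positions 185–192.
Each forward site pairs with the reverse site to give a product ending at position 192: sizes 137, 70 bp.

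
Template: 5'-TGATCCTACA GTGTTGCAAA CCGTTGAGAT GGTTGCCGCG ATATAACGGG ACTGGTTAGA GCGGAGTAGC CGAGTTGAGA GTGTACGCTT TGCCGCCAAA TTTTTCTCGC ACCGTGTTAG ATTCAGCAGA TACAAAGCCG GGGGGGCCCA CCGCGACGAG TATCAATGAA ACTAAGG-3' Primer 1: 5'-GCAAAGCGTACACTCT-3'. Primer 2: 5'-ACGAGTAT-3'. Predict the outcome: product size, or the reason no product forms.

Primer 1 (GCAAAGCGTACACTCT) has reverse complement AGAGTGTACGCTTTGC, which matches the top strand at positions 78–93; primer 1 anneals to the top strand there with its 3' end pointing upstream toward position 78.
Primer 2 (ACGAGTAT) matches the top strand directly at positions 156–163; it anneals to the bottom strand with its 3' end pointing downstream toward position 163.
The 3' ends diverge (primer 1 extends toward position 1, primer 2 toward position 177), so the primers never converge on a shared product.

No product — the primers' 3' ends point away from each other.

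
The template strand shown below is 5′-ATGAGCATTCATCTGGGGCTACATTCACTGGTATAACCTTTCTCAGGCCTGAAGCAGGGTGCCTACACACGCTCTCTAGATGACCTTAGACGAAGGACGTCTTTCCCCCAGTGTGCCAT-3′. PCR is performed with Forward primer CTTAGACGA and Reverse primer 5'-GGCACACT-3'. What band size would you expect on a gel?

The forward primer matches the template at positions 85–93.
Reverse complement of the reverse primer: AGTGTGCC. This occurs on the top strand at positions 110–117.
The product runs from position 85 to position 117, so its length is 117 − 85 + 1 = 33 bp.

33 bp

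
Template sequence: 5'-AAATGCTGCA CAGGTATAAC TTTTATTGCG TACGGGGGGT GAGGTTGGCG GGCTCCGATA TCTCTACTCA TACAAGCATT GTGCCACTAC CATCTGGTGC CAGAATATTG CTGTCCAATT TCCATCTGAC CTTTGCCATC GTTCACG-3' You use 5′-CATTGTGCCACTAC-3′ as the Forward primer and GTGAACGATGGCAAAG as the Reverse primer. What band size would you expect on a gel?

Forward primer CATTGTGCCACTAC is found on the top strand at positions 77–90.
Reverse complement of the reverse primer: CTTTGCCATCGTTCAC. This occurs on the top strand at positions 131–146.
The product runs from position 77 to position 146, so its length is 146 − 77 + 1 = 70 bp.

70 bp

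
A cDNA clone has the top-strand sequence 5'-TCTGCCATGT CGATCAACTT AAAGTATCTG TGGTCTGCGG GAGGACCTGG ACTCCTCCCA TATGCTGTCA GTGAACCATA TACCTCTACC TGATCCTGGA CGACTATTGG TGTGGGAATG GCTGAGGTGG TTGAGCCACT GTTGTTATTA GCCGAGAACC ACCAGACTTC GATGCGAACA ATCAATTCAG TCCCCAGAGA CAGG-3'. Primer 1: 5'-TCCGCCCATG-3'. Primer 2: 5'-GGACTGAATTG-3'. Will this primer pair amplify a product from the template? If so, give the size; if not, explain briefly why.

Primer 1 (TCCGCCCATG) does not match the top strand, and its reverse complement CATGGGCGGA does not match either.
With no annealing site for primer 1, no amplification occurs.

No product — primer 1 has no binding site in the template.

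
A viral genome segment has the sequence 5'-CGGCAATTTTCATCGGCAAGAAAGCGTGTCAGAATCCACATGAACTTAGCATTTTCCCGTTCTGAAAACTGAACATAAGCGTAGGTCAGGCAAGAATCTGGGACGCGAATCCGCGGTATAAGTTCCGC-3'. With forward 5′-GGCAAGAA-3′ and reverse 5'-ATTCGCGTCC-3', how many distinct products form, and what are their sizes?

Two products: 96 bp, 22 bp

The forward primer GGCAAGAA matches the top strand at positions 15–22, 89–96.
The reverse primer's reverse complement is GGACGCGAAT, matching at positions 101–110.
Each forward site pairs with the reverse site to give a product ending at position 110: sizes 96, 22 bp.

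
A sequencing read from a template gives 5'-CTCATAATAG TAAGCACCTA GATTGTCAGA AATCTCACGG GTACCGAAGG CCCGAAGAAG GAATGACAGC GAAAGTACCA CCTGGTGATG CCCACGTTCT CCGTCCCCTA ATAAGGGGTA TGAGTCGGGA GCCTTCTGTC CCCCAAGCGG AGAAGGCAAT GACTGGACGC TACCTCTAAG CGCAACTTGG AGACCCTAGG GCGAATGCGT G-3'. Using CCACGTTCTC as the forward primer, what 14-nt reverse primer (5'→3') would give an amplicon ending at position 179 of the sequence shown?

The forward primer binds at positions 92–101; the product's 3' end on the top strand is position 179.
The reverse primer anneals to the top strand over positions 166–179, i.e. to GACGCTACCTCTAA.
Its sequence written 5'→3' is the reverse complement: TTAGAGGTAGCGTC.

5'-TTAGAGGTAGCGTC-3'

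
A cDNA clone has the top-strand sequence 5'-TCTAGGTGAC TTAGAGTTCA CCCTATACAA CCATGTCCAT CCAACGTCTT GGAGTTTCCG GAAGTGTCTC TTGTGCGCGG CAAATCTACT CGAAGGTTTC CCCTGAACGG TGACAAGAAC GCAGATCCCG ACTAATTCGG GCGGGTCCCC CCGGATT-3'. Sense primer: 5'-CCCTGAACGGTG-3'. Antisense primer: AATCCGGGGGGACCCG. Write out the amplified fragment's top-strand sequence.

Scanning the template, CCCTGAACGGTG occurs at positions 101–112; this primer anneals to the bottom strand there with its 3' end pointing downstream.
Taking the reverse complement of AATCCGGGGGGACCCG gives CGGGTCCCCCCGGATT, found at positions 142–157 on the template; the primer anneals here to the top strand with its 3' end pointing upstream.
The product is the template from position 101 through 157 (57 bp).

5'-CCCTGAACGGTGACAAGAACGCAGATCCCGACTAATTCGGGCGGGTCCCCCCGGATT-3'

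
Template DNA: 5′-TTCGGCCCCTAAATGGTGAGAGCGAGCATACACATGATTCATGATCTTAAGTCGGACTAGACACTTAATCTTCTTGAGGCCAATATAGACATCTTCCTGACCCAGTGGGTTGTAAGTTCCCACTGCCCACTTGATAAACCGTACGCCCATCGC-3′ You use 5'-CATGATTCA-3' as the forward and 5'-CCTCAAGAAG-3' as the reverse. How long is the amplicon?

47 bp

Scanning the template, CATGATTCA occurs at positions 33–41; this primer anneals to the bottom strand there with its 3' end pointing downstream.
The reverse primer's reverse complement is CTTCTTGAGG, which matches the template at positions 70–79.
Product length = (reverse-primer end) − (forward-primer start) + 1 = 79 − 33 + 1 = 47 bp.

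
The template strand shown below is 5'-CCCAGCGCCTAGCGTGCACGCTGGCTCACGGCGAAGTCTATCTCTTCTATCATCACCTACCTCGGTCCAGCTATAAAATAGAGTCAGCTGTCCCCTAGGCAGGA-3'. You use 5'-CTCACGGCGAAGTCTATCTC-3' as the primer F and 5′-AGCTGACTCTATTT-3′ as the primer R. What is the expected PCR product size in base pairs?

Scanning the template, CTCACGGCGAAGTCTATCTC occurs at positions 25–44; this primer anneals to the bottom strand there with its 3' end pointing downstream.
Taking the reverse complement of AGCTGACTCTATTT gives AAATAGAGTCAGCT, found at positions 76–89 on the template; the primer anneals here to the top strand with its 3' end pointing upstream.
Amplicon spans positions 25–89: 65 bp.

65 bp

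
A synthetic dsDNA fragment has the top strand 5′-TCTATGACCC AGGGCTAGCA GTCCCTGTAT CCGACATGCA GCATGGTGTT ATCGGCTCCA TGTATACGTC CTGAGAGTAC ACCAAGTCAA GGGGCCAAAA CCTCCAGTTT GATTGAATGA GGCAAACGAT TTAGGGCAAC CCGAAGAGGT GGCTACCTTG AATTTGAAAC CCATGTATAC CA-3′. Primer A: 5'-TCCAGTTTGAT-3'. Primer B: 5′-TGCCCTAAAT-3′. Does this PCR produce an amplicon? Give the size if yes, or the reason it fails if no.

Primer A (TCCAGTTTGAT) matches the top strand at positions 103–113; it acts as a forward primer.
Primer B's reverse complement is ATTTAGGGCA, matching the top strand at positions 129–138; it acts as a reverse primer.
The 3' ends face each other across positions 103–138, giving a 36 bp product.

Yes — a 36 bp product.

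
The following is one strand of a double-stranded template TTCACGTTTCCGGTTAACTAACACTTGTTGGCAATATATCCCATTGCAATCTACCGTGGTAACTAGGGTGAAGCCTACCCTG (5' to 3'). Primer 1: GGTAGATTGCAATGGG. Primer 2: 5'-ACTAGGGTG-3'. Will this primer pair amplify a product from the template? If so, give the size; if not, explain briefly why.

No product — the primers' 3' ends point away from each other.

Primer 1 (GGTAGATTGCAATGGG) has reverse complement CCCATTGCAATCTACC, which matches the top strand at positions 40–55; primer 1 anneals to the top strand there with its 3' end pointing upstream toward position 40.
Primer 2 (ACTAGGGTG) matches the top strand directly at positions 62–70; it anneals to the bottom strand with its 3' end pointing downstream toward position 70.
The 3' ends diverge (primer 1 extends toward position 1, primer 2 toward position 82), so the primers never converge on a shared product.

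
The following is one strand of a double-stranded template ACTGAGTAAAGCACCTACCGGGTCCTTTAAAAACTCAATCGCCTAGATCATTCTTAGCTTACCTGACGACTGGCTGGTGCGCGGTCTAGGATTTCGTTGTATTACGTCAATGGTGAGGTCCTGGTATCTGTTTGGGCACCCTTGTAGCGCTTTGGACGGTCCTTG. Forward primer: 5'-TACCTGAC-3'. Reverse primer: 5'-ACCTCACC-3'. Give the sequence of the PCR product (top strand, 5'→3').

Forward primer TACCTGAC is found on the top strand at positions 60–67.
The reverse primer's reverse complement is GGTGAGGT, which matches the template at positions 112–119.
The product is the template from position 60 through 119 (60 bp).

5'-TACCTGACGACTGGCTGGTGCGCGGTCTAGGATTTCGTTGTATTACGTCAATGGTGAGGT-3'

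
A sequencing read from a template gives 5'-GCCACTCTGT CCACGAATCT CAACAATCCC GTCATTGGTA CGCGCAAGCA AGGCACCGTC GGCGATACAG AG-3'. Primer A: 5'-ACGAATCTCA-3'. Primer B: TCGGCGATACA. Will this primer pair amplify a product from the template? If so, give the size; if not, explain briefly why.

Primer A (ACGAATCTCA) matches the top strand at positions 13–22 (3' end points downstream).
Primer B (TCGGCGATACA) also matches the top strand directly, at positions 59–69 — its reverse complement TGTATCGCCGA is not present.
Both primers anneal to the bottom strand with 3' ends pointing the same way, so neither can prime synthesis back toward the other.

No product — both primers anneal to the same strand and extend in the same direction.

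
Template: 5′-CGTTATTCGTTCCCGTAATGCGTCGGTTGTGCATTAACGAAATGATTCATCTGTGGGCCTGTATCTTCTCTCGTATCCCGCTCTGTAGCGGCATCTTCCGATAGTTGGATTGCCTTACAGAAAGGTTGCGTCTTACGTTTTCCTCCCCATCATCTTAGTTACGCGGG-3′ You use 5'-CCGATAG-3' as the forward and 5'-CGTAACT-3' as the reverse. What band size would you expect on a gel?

66 bp

The forward primer matches the template at positions 98–104.
Taking the reverse complement of CGTAACT gives AGTTACG, found at positions 157–163 on the template; the primer anneals here to the top strand with its 3' end pointing upstream.
Product length = (reverse-primer end) − (forward-primer start) + 1 = 163 − 98 + 1 = 66 bp.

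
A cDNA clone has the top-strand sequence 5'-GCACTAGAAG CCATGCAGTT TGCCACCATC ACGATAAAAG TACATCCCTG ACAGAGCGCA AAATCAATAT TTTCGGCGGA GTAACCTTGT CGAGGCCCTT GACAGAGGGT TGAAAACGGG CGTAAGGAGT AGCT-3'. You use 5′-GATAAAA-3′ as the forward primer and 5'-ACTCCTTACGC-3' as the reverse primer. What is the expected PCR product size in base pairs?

Scanning the template, GATAAAA occurs at positions 33–39; this primer anneals to the bottom strand there with its 3' end pointing downstream.
Reverse complement of the reverse primer: GCGTAAGGAGT. This occurs on the top strand at positions 120–130.
Product length = (reverse-primer end) − (forward-primer start) + 1 = 130 − 33 + 1 = 98 bp.

98 bp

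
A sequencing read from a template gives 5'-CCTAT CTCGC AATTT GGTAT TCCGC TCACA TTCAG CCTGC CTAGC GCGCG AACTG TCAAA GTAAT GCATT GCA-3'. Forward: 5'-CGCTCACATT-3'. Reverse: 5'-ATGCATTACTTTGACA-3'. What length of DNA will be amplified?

Scanning the template, CGCTCACATT occurs at positions 23–32; this primer anneals to the bottom strand there with its 3' end pointing downstream.
The reverse primer's reverse complement is TGTCAAAGTAATGCAT, which matches the template at positions 54–69.
The product runs from position 23 to position 69, so its length is 69 − 23 + 1 = 47 bp.

47 bp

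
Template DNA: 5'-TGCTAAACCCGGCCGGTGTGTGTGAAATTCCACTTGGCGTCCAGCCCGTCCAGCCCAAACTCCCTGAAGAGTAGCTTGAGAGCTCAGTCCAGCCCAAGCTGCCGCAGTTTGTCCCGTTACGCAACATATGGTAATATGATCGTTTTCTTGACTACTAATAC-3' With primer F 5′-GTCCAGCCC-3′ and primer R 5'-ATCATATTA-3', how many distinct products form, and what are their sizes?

The forward primer GTCCAGCCC matches the top strand at positions 39–47, 48–56, 87–95.
The reverse primer's reverse complement is TAATATGAT, matching at positions 132–140.
Each forward site pairs with the reverse site to give a product ending at position 140: sizes 102, 93, 54 bp.

Three products: 102 bp, 93 bp, 54 bp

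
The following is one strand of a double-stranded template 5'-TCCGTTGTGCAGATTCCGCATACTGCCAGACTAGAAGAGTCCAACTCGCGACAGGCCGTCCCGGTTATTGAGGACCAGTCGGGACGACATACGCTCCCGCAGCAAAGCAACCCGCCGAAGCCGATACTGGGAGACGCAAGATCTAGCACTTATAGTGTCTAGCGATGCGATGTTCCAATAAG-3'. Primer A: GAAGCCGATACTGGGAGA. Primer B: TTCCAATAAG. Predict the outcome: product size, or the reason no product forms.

Primer A (GAAGCCGATACTGGGAGA) matches the top strand at positions 117–134 (3' end points downstream).
Primer B (TTCCAATAAG) also matches the top strand directly, at positions 173–182 — its reverse complement CTTATTGGAA is not present.
Both primers anneal to the bottom strand with 3' ends pointing the same way, so neither can prime synthesis back toward the other.

No product — both primers anneal to the same strand and extend in the same direction.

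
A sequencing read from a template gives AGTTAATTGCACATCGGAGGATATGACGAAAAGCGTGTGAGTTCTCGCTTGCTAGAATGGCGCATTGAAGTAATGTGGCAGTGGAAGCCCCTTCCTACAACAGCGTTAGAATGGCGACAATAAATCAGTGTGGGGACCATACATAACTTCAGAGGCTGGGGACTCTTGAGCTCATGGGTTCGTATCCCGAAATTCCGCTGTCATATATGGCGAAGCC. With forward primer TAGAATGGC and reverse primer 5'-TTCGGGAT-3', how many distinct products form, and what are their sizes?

The forward primer TAGAATGGC matches the top strand at positions 53–61, 107–115.
The reverse primer's reverse complement is ATCCCGAA, matching at positions 184–191.
Each forward site pairs with the reverse site to give a product ending at position 191: sizes 139, 85 bp.

Two products: 139 bp, 85 bp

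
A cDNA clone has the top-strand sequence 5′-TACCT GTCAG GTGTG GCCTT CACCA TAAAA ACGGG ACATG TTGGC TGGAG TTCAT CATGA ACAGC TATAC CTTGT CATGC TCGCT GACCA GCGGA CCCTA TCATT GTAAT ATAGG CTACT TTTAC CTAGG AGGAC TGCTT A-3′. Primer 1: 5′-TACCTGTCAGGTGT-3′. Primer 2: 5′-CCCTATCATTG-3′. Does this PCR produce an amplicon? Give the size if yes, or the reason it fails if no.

Primer 1 (TACCTGTCAGGTGT) matches the top strand at positions 1–14 (3' end points downstream).
Primer 2 (CCCTATCATTG) also matches the top strand directly, at positions 96–106 — its reverse complement CAATGATAGGG is not present.
Both primers anneal to the bottom strand with 3' ends pointing the same way, so neither can prime synthesis back toward the other.

No product — both primers anneal to the same strand and extend in the same direction.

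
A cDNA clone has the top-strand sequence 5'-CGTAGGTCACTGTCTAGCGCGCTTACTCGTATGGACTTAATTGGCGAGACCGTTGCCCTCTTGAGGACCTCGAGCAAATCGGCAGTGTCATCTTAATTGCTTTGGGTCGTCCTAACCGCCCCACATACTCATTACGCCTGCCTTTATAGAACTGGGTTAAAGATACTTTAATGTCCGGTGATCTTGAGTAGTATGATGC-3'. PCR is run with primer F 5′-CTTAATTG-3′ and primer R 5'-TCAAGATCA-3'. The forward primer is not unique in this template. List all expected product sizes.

The forward primer CTTAATTG matches the top strand at positions 36–43, 92–99.
The reverse primer's reverse complement is TGATCTTGA, matching at positions 179–187.
Each forward site pairs with the reverse site to give a product ending at position 187: sizes 152, 96 bp.

152 bp, 96 bp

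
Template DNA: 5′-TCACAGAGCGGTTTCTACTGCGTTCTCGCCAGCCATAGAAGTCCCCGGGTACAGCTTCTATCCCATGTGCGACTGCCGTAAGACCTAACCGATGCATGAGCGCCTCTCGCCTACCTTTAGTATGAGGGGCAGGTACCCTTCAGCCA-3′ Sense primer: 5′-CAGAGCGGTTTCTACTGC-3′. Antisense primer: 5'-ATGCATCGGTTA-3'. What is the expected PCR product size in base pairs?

94 bp

Forward primer CAGAGCGGTTTCTACTGC is found on the top strand at positions 4–21.
Reverse complement of the reverse primer: TAACCGATGCAT. This occurs on the top strand at positions 86–97.
The product runs from position 4 to position 97, so its length is 97 − 4 + 1 = 94 bp.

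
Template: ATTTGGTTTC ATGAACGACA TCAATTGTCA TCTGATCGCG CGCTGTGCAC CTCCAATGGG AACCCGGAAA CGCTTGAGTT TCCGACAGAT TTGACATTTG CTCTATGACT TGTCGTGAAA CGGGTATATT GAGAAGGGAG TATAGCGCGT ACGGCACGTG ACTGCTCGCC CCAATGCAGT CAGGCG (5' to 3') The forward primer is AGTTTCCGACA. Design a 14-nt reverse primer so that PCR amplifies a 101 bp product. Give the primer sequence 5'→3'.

5'-GCATTGGGGCGAGC-3'

The forward primer binds at positions 77–87, so a 101 bp product ends at position 77 + 101 − 1 = 177.
The reverse primer anneals to the top strand over positions 164–177, i.e. to GCTCGCCCCAATGC.
Its sequence written 5'→3' is the reverse complement: GCATTGGGGCGAGC.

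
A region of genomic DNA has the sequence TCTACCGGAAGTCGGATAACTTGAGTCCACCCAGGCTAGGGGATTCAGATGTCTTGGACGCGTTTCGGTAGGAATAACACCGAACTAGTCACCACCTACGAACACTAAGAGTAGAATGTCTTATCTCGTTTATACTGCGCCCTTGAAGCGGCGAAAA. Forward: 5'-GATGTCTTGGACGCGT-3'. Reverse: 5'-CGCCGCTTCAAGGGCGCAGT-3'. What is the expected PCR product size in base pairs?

106 bp

Forward primer GATGTCTTGGACGCGT is found on the top strand at positions 48–63.
Taking the reverse complement of CGCCGCTTCAAGGGCGCAGT gives ACTGCGCCCTTGAAGCGGCG, found at positions 134–153 on the template; the primer anneals here to the top strand with its 3' end pointing upstream.
Product length = (reverse-primer end) − (forward-primer start) + 1 = 153 − 48 + 1 = 106 bp.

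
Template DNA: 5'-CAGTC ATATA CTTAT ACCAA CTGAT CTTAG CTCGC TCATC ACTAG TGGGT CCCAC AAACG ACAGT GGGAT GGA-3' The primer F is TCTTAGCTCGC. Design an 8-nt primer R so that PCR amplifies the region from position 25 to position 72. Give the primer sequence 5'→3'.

The product's 3' end on the top strand is position 72.
The reverse primer anneals to the top strand over positions 65–72, i.e. to TGGGATGG.
Its sequence written 5'→3' is the reverse complement: CCATCCCA.

5'-CCATCCCA-3'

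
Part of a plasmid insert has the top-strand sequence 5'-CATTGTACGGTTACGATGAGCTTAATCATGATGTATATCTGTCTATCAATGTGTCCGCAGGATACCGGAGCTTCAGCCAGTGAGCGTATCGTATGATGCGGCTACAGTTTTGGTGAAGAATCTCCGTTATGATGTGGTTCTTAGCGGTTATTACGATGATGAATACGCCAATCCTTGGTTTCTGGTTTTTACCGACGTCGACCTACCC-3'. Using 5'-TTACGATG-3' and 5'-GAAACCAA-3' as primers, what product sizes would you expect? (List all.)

172 bp, 32 bp

The forward primer TTACGATG matches the top strand at positions 11–18, 151–158.
The reverse primer's reverse complement is TTGGTTTC, matching at positions 175–182.
Each forward site pairs with the reverse site to give a product ending at position 182: sizes 172, 32 bp.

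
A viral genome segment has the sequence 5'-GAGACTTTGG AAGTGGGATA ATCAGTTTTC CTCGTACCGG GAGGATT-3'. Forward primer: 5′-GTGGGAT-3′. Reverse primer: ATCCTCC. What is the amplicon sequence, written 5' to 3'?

Forward primer GTGGGAT is found on the top strand at positions 13–19.
Reverse complement of the reverse primer: GGAGGAT. This occurs on the top strand at positions 40–46.
The product is the template from position 13 through 46 (34 bp).

5'-GTGGGATAATCAGTTTTCCTCGTACCGGGAGGAT-3'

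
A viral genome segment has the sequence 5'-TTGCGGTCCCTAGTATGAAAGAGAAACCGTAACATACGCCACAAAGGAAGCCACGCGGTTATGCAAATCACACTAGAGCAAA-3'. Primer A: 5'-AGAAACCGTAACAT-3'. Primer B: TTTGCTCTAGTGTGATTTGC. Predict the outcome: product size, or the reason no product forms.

Yes — a 61 bp product.

Primer A (AGAAACCGTAACAT) matches the top strand at positions 22–35; it acts as a forward primer.
Primer B's reverse complement is GCAAATCACACTAGAGCAAA, matching the top strand at positions 63–82; it acts as a reverse primer.
The 3' ends face each other across positions 22–82, giving a 61 bp product.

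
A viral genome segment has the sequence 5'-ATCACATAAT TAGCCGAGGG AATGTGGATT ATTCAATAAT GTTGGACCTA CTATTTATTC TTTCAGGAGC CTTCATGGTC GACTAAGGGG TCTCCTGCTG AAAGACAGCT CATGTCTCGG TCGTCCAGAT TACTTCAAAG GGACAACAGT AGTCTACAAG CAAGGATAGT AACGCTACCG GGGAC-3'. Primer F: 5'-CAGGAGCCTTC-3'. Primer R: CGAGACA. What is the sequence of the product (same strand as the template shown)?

Forward primer CAGGAGCCTTC is found on the top strand at positions 64–74.
Reverse complement of the reverse primer: TGTCTCG. This occurs on the top strand at positions 113–119.
The product is the template from position 64 through 119 (56 bp).

5'-CAGGAGCCTTCATGGTCGACTAAGGGGTCTCCTGCTGAAAGACAGCTCATGTCTCG-3'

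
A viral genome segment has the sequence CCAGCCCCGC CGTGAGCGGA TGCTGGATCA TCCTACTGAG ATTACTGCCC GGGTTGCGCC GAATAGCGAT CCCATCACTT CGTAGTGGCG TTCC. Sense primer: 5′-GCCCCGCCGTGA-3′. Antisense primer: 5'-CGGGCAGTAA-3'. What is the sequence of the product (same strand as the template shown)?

Forward primer GCCCCGCCGTGA is found on the top strand at positions 4–15.
Taking the reverse complement of CGGGCAGTAA gives TTACTGCCCG, found at positions 42–51 on the template; the primer anneals here to the top strand with its 3' end pointing upstream.
The product is the template from position 4 through 51 (48 bp).

5'-GCCCCGCCGTGAGCGGATGCTGGATCATCCTACTGAGATTACTGCCCG-3'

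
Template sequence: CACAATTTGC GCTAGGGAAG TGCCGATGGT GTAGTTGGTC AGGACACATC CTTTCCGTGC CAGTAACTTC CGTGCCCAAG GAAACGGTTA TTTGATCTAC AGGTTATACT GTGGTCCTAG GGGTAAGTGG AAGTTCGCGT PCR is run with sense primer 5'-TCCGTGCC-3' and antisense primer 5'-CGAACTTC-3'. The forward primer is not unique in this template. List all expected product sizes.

84 bp, 69 bp

The forward primer TCCGTGCC matches the top strand at positions 54–61, 69–76.
The reverse primer's reverse complement is GAAGTTCG, matching at positions 130–137.
Each forward site pairs with the reverse site to give a product ending at position 137: sizes 84, 69 bp.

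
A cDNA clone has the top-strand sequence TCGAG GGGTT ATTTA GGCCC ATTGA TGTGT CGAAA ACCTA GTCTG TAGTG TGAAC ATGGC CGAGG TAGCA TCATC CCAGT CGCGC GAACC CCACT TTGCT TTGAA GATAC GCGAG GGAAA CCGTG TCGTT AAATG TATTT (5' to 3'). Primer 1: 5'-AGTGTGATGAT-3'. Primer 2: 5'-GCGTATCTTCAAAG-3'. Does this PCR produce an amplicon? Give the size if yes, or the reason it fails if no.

Primer 1 (AGTGTGATGAT) does not match the top strand, and its reverse complement ATCATCACACT does not match either.
With no annealing site for primer 1, no amplification occurs.

No product — primer 1 has no binding site in the template.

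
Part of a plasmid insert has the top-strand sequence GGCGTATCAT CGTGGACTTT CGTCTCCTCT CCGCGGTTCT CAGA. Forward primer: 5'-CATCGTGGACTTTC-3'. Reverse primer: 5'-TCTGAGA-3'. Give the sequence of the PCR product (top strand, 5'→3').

5'-CATCGTGGACTTTCGTCTCCTCTCCGCGGTTCTCAGA-3'

The forward primer matches the template at positions 8–21.
Taking the reverse complement of TCTGAGA gives TCTCAGA, found at positions 38–44 on the template; the primer anneals here to the top strand with its 3' end pointing upstream.
The product is the template from position 8 through 44 (37 bp).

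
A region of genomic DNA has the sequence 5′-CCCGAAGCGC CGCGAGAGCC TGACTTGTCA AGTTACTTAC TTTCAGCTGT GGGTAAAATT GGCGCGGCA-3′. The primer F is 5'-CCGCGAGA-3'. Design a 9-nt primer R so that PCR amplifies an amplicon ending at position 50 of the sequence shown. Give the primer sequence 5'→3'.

The forward primer binds at positions 10–17; the product's 3' end on the top strand is position 50.
The reverse primer anneals to the top strand over positions 42–50, i.e. to TTCAGCTGT.
Its sequence written 5'→3' is the reverse complement: ACAGCTGAA.

5'-ACAGCTGAA-3'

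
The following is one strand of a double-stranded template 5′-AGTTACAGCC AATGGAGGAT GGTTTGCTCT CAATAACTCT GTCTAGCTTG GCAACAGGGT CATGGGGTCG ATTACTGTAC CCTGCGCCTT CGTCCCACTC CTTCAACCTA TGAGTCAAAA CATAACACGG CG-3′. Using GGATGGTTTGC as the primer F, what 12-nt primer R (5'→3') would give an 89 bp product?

5'-TGAAGGAGTGGG-3'

The forward primer binds at positions 17–27, so an 89 bp product ends at position 17 + 89 − 1 = 105.
The reverse primer anneals to the top strand over positions 94–105, i.e. to CCCACTCCTTCA.
Its sequence written 5'→3' is the reverse complement: TGAAGGAGTGGG.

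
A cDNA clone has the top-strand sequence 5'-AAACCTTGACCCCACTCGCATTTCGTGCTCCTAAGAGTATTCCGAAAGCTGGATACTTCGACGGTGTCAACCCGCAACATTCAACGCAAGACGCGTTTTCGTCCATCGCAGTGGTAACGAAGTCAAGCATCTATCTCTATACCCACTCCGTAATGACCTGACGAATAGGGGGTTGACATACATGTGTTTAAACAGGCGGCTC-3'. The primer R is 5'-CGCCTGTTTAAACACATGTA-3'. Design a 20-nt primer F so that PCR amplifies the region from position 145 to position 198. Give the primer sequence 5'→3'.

5'-ACTCCGTAATGACCTGACGA-3'

The reverse primer's reverse complement TACATGTGTTTAAACAGGCG matches the template at positions 179–198; the product starts at position 145.
The forward primer is identical to the top strand over positions 145–164: ACTCCGTAATGACCTGACGA.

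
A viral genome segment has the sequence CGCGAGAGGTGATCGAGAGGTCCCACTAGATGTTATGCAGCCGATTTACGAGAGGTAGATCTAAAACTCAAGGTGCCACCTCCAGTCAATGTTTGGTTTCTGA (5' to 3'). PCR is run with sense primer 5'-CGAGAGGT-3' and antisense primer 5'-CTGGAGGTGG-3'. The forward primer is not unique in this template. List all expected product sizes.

The forward primer CGAGAGGT matches the top strand at positions 3–10, 14–21, 49–56.
The reverse primer's reverse complement is CCACCTCCAG, matching at positions 76–85.
Each forward site pairs with the reverse site to give a product ending at position 85: sizes 83, 72, 37 bp.

83 bp, 72 bp, 37 bp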